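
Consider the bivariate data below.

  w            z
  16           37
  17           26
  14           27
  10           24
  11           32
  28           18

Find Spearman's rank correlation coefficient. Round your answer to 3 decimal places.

Rank w: 4, 5, 3, 1, 2, 6
Rank z: 6, 3, 4, 2, 5, 1
d = rank(w) − rank(z): -2, 2, -1, -1, -3, 5; Σd² = 44
ρ = 1 − 6Σd² / [n(n²−1)] = 1 − 6×44 / (6×35) = 1 − 264/210 ≈ -0.257

-0.257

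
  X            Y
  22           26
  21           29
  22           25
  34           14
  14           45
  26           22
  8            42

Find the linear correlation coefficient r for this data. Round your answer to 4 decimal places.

-0.9462

n = 7, ΣX = 147, ΣY = 203, ΣX² = 3501, ΣY² = 6611, ΣXY = 3745
nΣXY − ΣXΣY = 26215 − 29841 = -3626
nΣX² − (ΣX)² = 24507 − 21609 = 2898; nΣY² − (ΣY)² = 46277 − 41209 = 5068
r = -3626 / √(2898 × 5068) = -3626 / 3832.3705 ≈ -0.9462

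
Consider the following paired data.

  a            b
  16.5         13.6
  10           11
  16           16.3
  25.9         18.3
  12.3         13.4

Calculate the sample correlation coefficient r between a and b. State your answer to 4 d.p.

0.9054

n = 5, Σa = 80.7, Σb = 72.6, Σa² = 1450.35, Σb² = 1086.1, Σab = 1233.99
nΣab − ΣaΣb = 6169.95 − 5858.82 = 311.13
nΣa² − (Σa)² = 7251.75 − 6512.49 = 739.26; nΣb² − (Σb)² = 5430.5 − 5270.76 = 159.74
r = 311.13 / √(739.26 × 159.74) = 311.13 / 343.6414 ≈ 0.9054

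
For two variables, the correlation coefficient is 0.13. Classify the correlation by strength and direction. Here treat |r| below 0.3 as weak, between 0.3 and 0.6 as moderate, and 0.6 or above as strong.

r = 0.13 > 0 so the relationship is positive.
|r| = 0.13, which falls in the weak range.

weak positive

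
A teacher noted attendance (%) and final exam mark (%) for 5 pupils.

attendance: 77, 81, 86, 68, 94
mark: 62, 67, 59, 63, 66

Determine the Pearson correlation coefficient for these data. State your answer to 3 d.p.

n = 5, Σx = 406, Σy = 317, Σx² = 33346, Σy² = 20139, Σxy = 25763
nΣxy − ΣxΣy = 128815 − 128702 = 113
nΣx² − (Σx)² = 166730 − 164836 = 1894; nΣy² − (Σy)² = 100695 − 100489 = 206
r = 113 / √(1894 × 206) = 113 / 624.6311 ≈ 0.181

0.181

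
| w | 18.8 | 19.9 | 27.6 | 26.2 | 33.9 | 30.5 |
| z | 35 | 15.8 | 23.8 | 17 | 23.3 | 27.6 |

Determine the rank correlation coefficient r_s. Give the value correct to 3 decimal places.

Rank w: 1, 2, 4, 3, 6, 5
Rank z: 6, 1, 4, 2, 3, 5
d = rank(w) − rank(z): -5, 1, 0, 1, 3, 0; Σd² = 36
ρ = 1 − 6Σd² / [n(n²−1)] = 1 − 6×36 / (6×35) = 1 − 216/210 ≈ -0.029

-0.029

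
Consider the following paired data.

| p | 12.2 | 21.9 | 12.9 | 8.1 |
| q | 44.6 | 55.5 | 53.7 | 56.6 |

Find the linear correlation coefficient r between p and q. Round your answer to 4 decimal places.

n = 4, Σp = 55.1, Σq = 210.4, Σp² = 860.47, Σq² = 11156.66, Σpq = 2910.76
nΣpq − ΣpΣq = 11643.04 − 11593.04 = 50
nΣp² − (Σp)² = 3441.88 − 3036.01 = 405.87; nΣq² − (Σq)² = 44626.64 − 44268.16 = 358.48
r = 50 / √(405.87 × 358.48) = 50 / 381.4397 ≈ 0.1311

0.1311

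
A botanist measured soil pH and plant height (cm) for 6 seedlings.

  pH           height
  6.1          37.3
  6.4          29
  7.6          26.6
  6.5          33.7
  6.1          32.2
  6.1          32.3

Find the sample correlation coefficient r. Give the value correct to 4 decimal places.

-0.7385

n = 6, Σx = 38.8, Σy = 191.1, Σx² = 252.6, Σy² = 6155.67, Σxy = 1227.79
nΣxy − ΣxΣy = 7366.74 − 7414.68 = -47.94
nΣx² − (Σx)² = 1515.6 − 1505.44 = 10.16; nΣy² − (Σy)² = 36934.02 − 36519.21 = 414.81
r = -47.94 / √(10.16 × 414.81) = -47.94 / 64.9189 ≈ -0.7385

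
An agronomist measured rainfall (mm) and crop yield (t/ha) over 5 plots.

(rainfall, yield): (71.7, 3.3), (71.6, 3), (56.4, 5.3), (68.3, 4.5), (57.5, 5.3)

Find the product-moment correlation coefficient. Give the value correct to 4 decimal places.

-0.9323

n = 5, Σx = 325.5, Σy = 21.4, Σx² = 21419.55, Σy² = 96.32, Σxy = 1362.43
nΣxy − ΣxΣy = 6812.15 − 6965.7 = -153.55
nΣx² − (Σx)² = 107097.75 − 105950.25 = 1147.5; nΣy² − (Σy)² = 481.6 − 457.96 = 23.64
r = -153.55 / √(1147.5 × 23.64) = -153.55 / 164.7025 ≈ -0.9323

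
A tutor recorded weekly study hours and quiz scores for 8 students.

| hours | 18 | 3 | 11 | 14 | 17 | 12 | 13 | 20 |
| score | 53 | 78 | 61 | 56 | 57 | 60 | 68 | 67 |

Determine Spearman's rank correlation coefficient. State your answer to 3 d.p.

-0.500

Rank hours: 7, 1, 2, 5, 6, 3, 4, 8
Rank score: 1, 8, 5, 2, 3, 4, 7, 6
d = rank(hours) − rank(score): 6, -7, -3, 3, 3, -1, -3, 2; Σd² = 126
ρ = 1 − 6Σd² / [n(n²−1)] = 1 − 6×126 / (8×63) = 1 − 756/504 ≈ -0.500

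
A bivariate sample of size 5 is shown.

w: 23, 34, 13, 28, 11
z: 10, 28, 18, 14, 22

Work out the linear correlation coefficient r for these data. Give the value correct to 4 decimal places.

0.1624

n = 5, Σw = 109, Σz = 92, Σw² = 2759, Σz² = 1888, Σwz = 2050
nΣwz − ΣwΣz = 10250 − 10028 = 222
nΣw² − (Σw)² = 13795 − 11881 = 1914; nΣz² − (Σz)² = 9440 − 8464 = 976
r = 222 / √(1914 × 976) = 222 / 1366.7714 ≈ 0.1624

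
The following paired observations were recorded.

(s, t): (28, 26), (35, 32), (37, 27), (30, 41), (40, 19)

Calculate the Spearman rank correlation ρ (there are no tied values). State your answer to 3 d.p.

-0.400

Rank s: 1, 3, 4, 2, 5
Rank t: 2, 4, 3, 5, 1
d = rank(s) − rank(t): -1, -1, 1, -3, 4; Σd² = 28
ρ = 1 − 6Σd² / [n(n²−1)] = 1 − 6×28 / (5×24) = 1 − 168/120 ≈ -0.400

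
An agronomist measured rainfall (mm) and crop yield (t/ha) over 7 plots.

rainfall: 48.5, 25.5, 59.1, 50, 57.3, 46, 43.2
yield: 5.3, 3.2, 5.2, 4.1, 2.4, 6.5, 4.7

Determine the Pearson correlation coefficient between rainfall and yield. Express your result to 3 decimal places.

0.131

n = 7, Σx = 329.6, Σy = 31.4, Σx² = 16260.84, Σy² = 152.28, Σxy = 1490.53
nΣxy − ΣxΣy = 10433.71 − 10349.44 = 84.27
nΣx² − (Σx)² = 113825.88 − 108636.16 = 5189.72; nΣy² − (Σy)² = 1065.96 − 985.96 = 80
r = 84.27 / √(5189.72 × 80) = 84.27 / 644.3428 ≈ 0.131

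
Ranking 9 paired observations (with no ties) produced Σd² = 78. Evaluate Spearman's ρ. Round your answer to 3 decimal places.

ρ = 1 − 6Σd² / [n(n²−1)] = 1 − 6×78 / (9×80)
  = 1 − 468/720 = 1 − 0.6500 ≈ 0.350

0.350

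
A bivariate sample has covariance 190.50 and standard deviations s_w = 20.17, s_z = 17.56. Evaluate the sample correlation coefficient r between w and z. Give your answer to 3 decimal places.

0.538

r = Cov(w,z) / (s_w · s_z) = 190.50 / (20.17 × 17.56)
  = 190.50 / 354.1852 ≈ 0.538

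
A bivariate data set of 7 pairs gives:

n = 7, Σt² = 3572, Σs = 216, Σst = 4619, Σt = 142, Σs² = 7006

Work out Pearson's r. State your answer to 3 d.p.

0.489

r = (nΣst − ΣsΣt) / √[(nΣs² − (Σs)²)(nΣt² − (Σt)²)]
Numerator: 7×4619 − 216×142 = 1661
Denominator: √[(49042 − 46656)(25004 − 20164)] = √[2386 × 4840] = 3398.2701
r = 1661 / 3398.2701 ≈ 0.489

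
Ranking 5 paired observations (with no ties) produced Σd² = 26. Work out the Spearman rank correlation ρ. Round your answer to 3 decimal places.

ρ = 1 − 6Σd² / [n(n²−1)] = 1 − 6×26 / (5×24)
  = 1 − 156/120 = 1 − 1.3000 ≈ -0.300

-0.300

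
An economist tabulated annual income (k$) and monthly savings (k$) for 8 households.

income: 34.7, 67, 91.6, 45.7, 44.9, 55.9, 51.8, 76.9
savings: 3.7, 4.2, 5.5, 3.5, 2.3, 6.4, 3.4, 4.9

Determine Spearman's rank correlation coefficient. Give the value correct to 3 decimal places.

0.690

Rank income: 1, 6, 8, 3, 2, 5, 4, 7
Rank savings: 4, 5, 7, 3, 1, 8, 2, 6
d = rank(income) − rank(savings): -3, 1, 1, 0, 1, -3, 2, 1; Σd² = 26
ρ = 1 − 6Σd² / [n(n²−1)] = 1 − 6×26 / (8×63) = 1 − 156/504 ≈ 0.690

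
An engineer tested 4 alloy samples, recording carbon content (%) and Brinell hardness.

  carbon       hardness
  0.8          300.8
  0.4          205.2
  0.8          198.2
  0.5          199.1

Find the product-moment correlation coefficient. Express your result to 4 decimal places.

0.5252

n = 4, Σx = 2.5, Σy = 903.3, Σx² = 1.69, Σy² = 211511.73, Σxy = 580.83
nΣxy − ΣxΣy = 2323.32 − 2258.25 = 65.07
nΣx² − (Σx)² = 6.76 − 6.25 = 0.51; nΣy² − (Σy)² = 846046.92 − 815950.89 = 30096.03
r = 65.07 / √(0.51 × 30096.03) = 65.07 / 123.8910 ≈ 0.5252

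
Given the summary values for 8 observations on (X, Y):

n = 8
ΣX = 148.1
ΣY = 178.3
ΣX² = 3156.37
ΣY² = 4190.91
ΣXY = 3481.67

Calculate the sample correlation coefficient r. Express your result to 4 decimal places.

r = (nΣXY − ΣXΣY) / √[(nΣX² − (ΣX)²)(nΣY² − (ΣY)²)]
Numerator: 8×3481.67 − 148.1×178.3 = 1447.13
Denominator: √[(25250.96 − 21933.61)(33527.28 − 31790.89)] = √[3317.35 × 1736.39] = 2400.0445
r = 1447.13 / 2400.0445 ≈ 0.6030

0.6030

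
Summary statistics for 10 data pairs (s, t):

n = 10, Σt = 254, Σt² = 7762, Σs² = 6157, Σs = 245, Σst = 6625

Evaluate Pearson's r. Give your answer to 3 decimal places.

0.893

r = (nΣst − ΣsΣt) / √[(nΣs² − (Σs)²)(nΣt² − (Σt)²)]
Numerator: 10×6625 − 245×254 = 4020
Denominator: √[(61570 − 60025)(77620 − 64516)] = √[1545 × 13104] = 4499.5200
r = 4020 / 4499.5200 ≈ 0.893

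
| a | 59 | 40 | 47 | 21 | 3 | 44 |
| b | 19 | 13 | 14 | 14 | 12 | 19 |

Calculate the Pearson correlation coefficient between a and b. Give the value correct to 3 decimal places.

n = 6, Σa = 214, Σb = 91, Σa² = 9676, Σb² = 1427, Σab = 3465
nΣab − ΣaΣb = 20790 − 19474 = 1316
nΣa² − (Σa)² = 58056 − 45796 = 12260; nΣb² − (Σb)² = 8562 − 8281 = 281
r = 1316 / √(12260 × 281) = 1316 / 1856.0873 ≈ 0.709

0.709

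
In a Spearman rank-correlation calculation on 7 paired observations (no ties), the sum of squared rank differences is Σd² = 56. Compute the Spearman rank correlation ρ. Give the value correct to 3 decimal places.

ρ = 1 − 6Σd² / [n(n²−1)] = 1 − 6×56 / (7×48)
  = 1 − 336/336 = 1 − 1.0000 ≈ 0.000

0.000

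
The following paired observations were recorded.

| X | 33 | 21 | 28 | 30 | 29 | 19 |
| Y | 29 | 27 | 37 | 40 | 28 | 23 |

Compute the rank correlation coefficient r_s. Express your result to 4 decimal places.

0.7143

Rank X: 6, 2, 3, 5, 4, 1
Rank Y: 4, 2, 5, 6, 3, 1
d = rank(X) − rank(Y): 2, 0, -2, -1, 1, 0; Σd² = 10
ρ = 1 − 6Σd² / [n(n²−1)] = 1 − 6×10 / (6×35) = 1 − 60/210 ≈ 0.7143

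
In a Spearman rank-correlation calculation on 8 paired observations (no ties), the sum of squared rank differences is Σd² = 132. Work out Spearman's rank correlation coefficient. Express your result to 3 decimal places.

ρ = 1 − 6Σd² / [n(n²−1)] = 1 − 6×132 / (8×63)
  = 1 − 792/504 = 1 − 1.5714 ≈ -0.571

-0.571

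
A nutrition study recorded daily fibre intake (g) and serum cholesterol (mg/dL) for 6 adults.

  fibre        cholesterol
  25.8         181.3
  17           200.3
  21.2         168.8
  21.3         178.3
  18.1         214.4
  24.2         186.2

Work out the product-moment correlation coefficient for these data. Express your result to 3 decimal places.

n = 6, Σx = 127.6, Σy = 1129.3, Σx² = 2771.02, Σy² = 213911.91, Σxy = 23845.67
nΣxy − ΣxΣy = 143074.02 − 144098.68 = -1024.66
nΣx² − (Σx)² = 16626.12 − 16281.76 = 344.36; nΣy² − (Σy)² = 1283471.46 − 1275318.49 = 8152.97
r = -1024.66 / √(344.36 × 8152.97) = -1024.66 / 1675.5765 ≈ -0.612

-0.612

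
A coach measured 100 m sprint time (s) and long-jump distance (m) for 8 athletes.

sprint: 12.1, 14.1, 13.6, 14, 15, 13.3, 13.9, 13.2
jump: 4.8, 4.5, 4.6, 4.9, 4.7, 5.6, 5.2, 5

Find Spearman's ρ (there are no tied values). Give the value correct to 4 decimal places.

Rank sprint: 1, 7, 4, 6, 8, 3, 5, 2
Rank jump: 4, 1, 2, 5, 3, 8, 7, 6
d = rank(sprint) − rank(jump): -3, 6, 2, 1, 5, -5, -2, -4; Σd² = 120
ρ = 1 − 6Σd² / [n(n²−1)] = 1 − 6×120 / (8×63) = 1 − 720/504 ≈ -0.4286

-0.4286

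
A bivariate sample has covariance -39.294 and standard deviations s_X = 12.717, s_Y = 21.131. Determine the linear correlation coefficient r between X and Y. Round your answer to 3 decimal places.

r = Cov(X,Y) / (s_X · s_Y) = -39.294 / (12.717 × 21.131)
  = -39.294 / 268.7229 ≈ -0.146

-0.146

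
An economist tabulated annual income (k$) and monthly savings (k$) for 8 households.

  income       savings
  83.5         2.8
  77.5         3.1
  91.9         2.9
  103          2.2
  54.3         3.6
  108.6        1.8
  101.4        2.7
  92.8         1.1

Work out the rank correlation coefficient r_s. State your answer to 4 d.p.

Rank income: 3, 2, 4, 7, 1, 8, 6, 5
Rank savings: 5, 7, 6, 3, 8, 2, 4, 1
d = rank(income) − rank(savings): -2, -5, -2, 4, -7, 6, 2, 4; Σd² = 154
ρ = 1 − 6Σd² / [n(n²−1)] = 1 − 6×154 / (8×63) = 1 − 924/504 ≈ -0.8333

-0.8333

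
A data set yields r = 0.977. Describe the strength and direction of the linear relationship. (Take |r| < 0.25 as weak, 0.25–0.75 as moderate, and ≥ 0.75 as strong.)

strong positive

r = 0.977 > 0 so the relationship is positive.
|r| = 0.977, which falls in the strong range.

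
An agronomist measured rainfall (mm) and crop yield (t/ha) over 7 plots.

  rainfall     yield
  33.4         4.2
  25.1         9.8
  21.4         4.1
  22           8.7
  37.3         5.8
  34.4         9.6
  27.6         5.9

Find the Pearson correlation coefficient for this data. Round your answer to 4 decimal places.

n = 7, Σx = 201.2, Σy = 48.1, Σx² = 6023.94, Σy² = 366.79, Σxy = 1374.82
nΣxy − ΣxΣy = 9623.74 − 9677.72 = -53.98
nΣx² − (Σx)² = 42167.58 − 40481.44 = 1686.14; nΣy² − (Σy)² = 2567.53 − 2313.61 = 253.92
r = -53.98 / √(1686.14 × 253.92) = -53.98 / 654.3276 ≈ -0.0825

-0.0825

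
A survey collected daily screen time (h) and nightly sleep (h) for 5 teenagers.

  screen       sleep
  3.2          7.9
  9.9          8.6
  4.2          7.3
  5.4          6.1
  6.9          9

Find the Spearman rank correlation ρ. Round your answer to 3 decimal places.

0.500

Rank screen: 1, 5, 2, 3, 4
Rank sleep: 3, 4, 2, 1, 5
d = rank(screen) − rank(sleep): -2, 1, 0, 2, -1; Σd² = 10
ρ = 1 − 6Σd² / [n(n²−1)] = 1 − 6×10 / (5×24) = 1 − 60/120 ≈ 0.500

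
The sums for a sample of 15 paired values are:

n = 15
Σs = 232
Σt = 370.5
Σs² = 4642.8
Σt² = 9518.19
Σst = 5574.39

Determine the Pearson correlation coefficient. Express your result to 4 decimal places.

-0.2508

r = (nΣst − ΣsΣt) / √[(nΣs² − (Σs)²)(nΣt² − (Σt)²)]
Numerator: 15×5574.39 − 232×370.5 = -2340.15
Denominator: √[(69642 − 53824)(142772.85 − 137270.25)] = √[15818 × 5502.6] = 9329.5298
r = -2340.15 / 9329.5298 ≈ -0.2508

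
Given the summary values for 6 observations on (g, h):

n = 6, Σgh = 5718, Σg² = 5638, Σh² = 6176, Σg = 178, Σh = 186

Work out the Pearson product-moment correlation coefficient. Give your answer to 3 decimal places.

r = (nΣgh − ΣgΣh) / √[(nΣg² − (Σg)²)(nΣh² − (Σh)²)]
Numerator: 6×5718 − 178×186 = 1200
Denominator: √[(33828 − 31684)(37056 − 34596)] = √[2144 × 2460] = 2296.5714
r = 1200 / 2296.5714 ≈ 0.523

0.523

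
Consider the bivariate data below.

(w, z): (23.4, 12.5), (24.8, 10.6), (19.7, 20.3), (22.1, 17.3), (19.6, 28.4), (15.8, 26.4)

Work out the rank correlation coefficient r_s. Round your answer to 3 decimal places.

Rank w: 5, 6, 3, 4, 2, 1
Rank z: 2, 1, 4, 3, 6, 5
d = rank(w) − rank(z): 3, 5, -1, 1, -4, -4; Σd² = 68
ρ = 1 − 6Σd² / [n(n²−1)] = 1 − 6×68 / (6×35) = 1 − 408/210 ≈ -0.943

-0.943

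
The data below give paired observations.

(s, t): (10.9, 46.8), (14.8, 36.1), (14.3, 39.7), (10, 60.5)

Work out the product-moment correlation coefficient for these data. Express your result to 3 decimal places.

-0.922

n = 4, Σs = 50, Σt = 183.1, Σs² = 642.34, Σt² = 8729.79, Σst = 2217.11
nΣst − ΣsΣt = 8868.44 − 9155 = -286.56
nΣs² − (Σs)² = 2569.36 − 2500 = 69.36; nΣt² − (Σt)² = 34919.16 − 33525.61 = 1393.55
r = -286.56 / √(69.36 × 1393.55) = -286.56 / 310.8965 ≈ -0.922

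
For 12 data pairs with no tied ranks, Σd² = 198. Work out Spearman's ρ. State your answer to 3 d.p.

ρ = 1 − 6Σd² / [n(n²−1)] = 1 − 6×198 / (12×143)
  = 1 − 1188/1716 = 1 − 0.6923 ≈ 0.308

0.308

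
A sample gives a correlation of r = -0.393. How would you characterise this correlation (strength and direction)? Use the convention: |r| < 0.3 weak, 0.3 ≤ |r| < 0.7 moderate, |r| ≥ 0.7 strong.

r = -0.393 < 0 so the relationship is negative.
|r| = 0.393, which falls in the moderate range.

moderate negative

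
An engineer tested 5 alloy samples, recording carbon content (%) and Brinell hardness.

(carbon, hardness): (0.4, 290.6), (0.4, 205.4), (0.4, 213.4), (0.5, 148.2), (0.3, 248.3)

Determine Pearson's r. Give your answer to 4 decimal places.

n = 5, Σx = 2, Σy = 1105.9, Σx² = 0.82, Σy² = 255793.21, Σxy = 432.35
nΣxy − ΣxΣy = 2161.75 − 2211.8 = -50.05
nΣx² − (Σx)² = 4.1 − 4 = 0.1; nΣy² − (Σy)² = 1278966.05 − 1223014.81 = 55951.24
r = -50.05 / √(0.1 × 55951.24) = -50.05 / 74.8006 ≈ -0.6691

-0.6691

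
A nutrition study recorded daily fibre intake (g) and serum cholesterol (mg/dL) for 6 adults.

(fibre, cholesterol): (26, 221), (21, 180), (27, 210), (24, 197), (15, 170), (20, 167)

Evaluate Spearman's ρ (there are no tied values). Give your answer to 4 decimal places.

0.8857

Rank fibre: 5, 3, 6, 4, 1, 2
Rank cholesterol: 6, 3, 5, 4, 2, 1
d = rank(fibre) − rank(cholesterol): -1, 0, 1, 0, -1, 1; Σd² = 4
ρ = 1 − 6Σd² / [n(n²−1)] = 1 − 6×4 / (6×35) = 1 − 24/210 ≈ 0.8857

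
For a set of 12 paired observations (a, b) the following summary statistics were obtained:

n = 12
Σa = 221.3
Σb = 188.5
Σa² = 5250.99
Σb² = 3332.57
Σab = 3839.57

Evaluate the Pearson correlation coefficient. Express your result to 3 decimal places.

r = (nΣab − ΣaΣb) / √[(nΣa² − (Σa)²)(nΣb² − (Σb)²)]
Numerator: 12×3839.57 − 221.3×188.5 = 4359.79
Denominator: √[(63011.88 − 48973.69)(39990.84 − 35532.25)] = √[14038.19 × 4458.59] = 7911.4179
r = 4359.79 / 7911.4179 ≈ 0.551

0.551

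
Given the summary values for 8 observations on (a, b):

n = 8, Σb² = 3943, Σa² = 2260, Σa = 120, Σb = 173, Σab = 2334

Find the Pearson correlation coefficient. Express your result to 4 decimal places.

-0.8565

r = (nΣab − ΣaΣb) / √[(nΣa² − (Σa)²)(nΣb² − (Σb)²)]
Numerator: 8×2334 − 120×173 = -2088
Denominator: √[(18080 − 14400)(31544 − 29929)] = √[3680 × 1615] = 2437.8679
r = -2088 / 2437.8679 ≈ -0.8565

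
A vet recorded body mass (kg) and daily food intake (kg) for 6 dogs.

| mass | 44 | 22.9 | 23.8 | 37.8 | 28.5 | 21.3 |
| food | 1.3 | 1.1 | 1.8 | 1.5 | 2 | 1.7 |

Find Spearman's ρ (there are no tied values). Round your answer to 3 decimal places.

Rank mass: 6, 2, 3, 5, 4, 1
Rank food: 2, 1, 5, 3, 6, 4
d = rank(mass) − rank(food): 4, 1, -2, 2, -2, -3; Σd² = 38
ρ = 1 − 6Σd² / [n(n²−1)] = 1 − 6×38 / (6×35) = 1 − 228/210 ≈ -0.086

-0.086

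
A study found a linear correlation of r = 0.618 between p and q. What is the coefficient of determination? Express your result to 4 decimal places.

r² = (0.618)² = 0.3819

0.3819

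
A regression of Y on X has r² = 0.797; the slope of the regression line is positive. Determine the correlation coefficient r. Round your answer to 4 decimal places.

|r| = √0.797 = 0.8927
The association is positive, so r = 0.8927.

0.8927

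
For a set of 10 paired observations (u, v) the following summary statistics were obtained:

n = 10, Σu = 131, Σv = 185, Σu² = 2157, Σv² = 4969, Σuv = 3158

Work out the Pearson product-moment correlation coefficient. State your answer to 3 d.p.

r = (nΣuv − ΣuΣv) / √[(nΣu² − (Σu)²)(nΣv² − (Σv)²)]
Numerator: 10×3158 − 131×185 = 7345
Denominator: √[(21570 − 17161)(49690 − 34225)] = √[4409 × 15465] = 8257.4321
r = 7345 / 8257.4321 ≈ 0.890

0.890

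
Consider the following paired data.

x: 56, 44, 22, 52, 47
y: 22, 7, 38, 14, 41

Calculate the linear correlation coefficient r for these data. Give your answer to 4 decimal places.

n = 5, Σx = 221, Σy = 122, Σx² = 10469, Σy² = 3854, Σxy = 5031
nΣxy − ΣxΣy = 25155 − 26962 = -1807
nΣx² − (Σx)² = 52345 − 48841 = 3504; nΣy² − (Σy)² = 19270 − 14884 = 4386
r = -1807 / √(3504 × 4386) = -1807 / 3920.2735 ≈ -0.4609

-0.4609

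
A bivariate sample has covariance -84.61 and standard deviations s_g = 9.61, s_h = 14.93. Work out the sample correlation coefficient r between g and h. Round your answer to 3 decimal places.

-0.590

r = Cov(g,h) / (s_g · s_h) = -84.61 / (9.61 × 14.93)
  = -84.61 / 143.4773 ≈ -0.590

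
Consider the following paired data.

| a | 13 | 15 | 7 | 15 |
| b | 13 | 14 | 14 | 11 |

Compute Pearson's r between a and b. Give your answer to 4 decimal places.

-0.4981

n = 4, Σa = 50, Σb = 52, Σa² = 668, Σb² = 682, Σab = 642
nΣab − ΣaΣb = 2568 − 2600 = -32
nΣa² − (Σa)² = 2672 − 2500 = 172; nΣb² − (Σb)² = 2728 − 2704 = 24
r = -32 / √(172 × 24) = -32 / 64.2495 ≈ -0.4981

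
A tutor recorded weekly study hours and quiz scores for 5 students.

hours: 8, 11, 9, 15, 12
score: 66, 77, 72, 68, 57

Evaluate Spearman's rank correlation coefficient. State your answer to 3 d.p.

-0.100

Rank hours: 1, 3, 2, 5, 4
Rank score: 2, 5, 4, 3, 1
d = rank(hours) − rank(score): -1, -2, -2, 2, 3; Σd² = 22
ρ = 1 − 6Σd² / [n(n²−1)] = 1 − 6×22 / (5×24) = 1 − 132/120 ≈ -0.100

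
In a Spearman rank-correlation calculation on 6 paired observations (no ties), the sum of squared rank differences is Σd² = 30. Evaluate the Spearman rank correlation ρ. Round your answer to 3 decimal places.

ρ = 1 − 6Σd² / [n(n²−1)] = 1 − 6×30 / (6×35)
  = 1 − 180/210 = 1 − 0.8571 ≈ 0.143

0.143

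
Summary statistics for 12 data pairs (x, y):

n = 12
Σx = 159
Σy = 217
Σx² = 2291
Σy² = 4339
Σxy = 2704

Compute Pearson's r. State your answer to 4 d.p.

-0.6194

r = (nΣxy − ΣxΣy) / √[(nΣx² − (Σx)²)(nΣy² − (Σy)²)]
Numerator: 12×2704 − 159×217 = -2055
Denominator: √[(27492 − 25281)(52068 − 47089)] = √[2211 × 4979] = 3317.9164
r = -2055 / 3317.9164 ≈ -0.6194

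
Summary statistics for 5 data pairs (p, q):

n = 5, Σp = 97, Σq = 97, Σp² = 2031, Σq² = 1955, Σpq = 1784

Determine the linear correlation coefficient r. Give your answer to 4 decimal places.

r = (nΣpq − ΣpΣq) / √[(nΣp² − (Σp)²)(nΣq² − (Σq)²)]
Numerator: 5×1784 − 97×97 = -489
Denominator: √[(10155 − 9409)(9775 − 9409)] = √[746 × 366] = 522.5285
r = -489 / 522.5285 ≈ -0.9358

-0.9358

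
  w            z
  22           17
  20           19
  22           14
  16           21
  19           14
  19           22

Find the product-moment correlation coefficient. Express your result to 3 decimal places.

-0.578

n = 6, Σw = 118, Σz = 107, Σw² = 2346, Σz² = 1967, Σwz = 2082
nΣwz − ΣwΣz = 12492 − 12626 = -134
nΣw² − (Σw)² = 14076 − 13924 = 152; nΣz² − (Σz)² = 11802 − 11449 = 353
r = -134 / √(152 × 353) = -134 / 231.6376 ≈ -0.578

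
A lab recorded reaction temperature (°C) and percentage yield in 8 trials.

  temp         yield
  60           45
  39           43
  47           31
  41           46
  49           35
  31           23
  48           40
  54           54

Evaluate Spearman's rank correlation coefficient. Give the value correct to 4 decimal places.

0.4762

Rank temp: 8, 2, 4, 3, 6, 1, 5, 7
Rank yield: 6, 5, 2, 7, 3, 1, 4, 8
d = rank(temp) − rank(yield): 2, -3, 2, -4, 3, 0, 1, -1; Σd² = 44
ρ = 1 − 6Σd² / [n(n²−1)] = 1 − 6×44 / (8×63) = 1 − 264/504 ≈ 0.4762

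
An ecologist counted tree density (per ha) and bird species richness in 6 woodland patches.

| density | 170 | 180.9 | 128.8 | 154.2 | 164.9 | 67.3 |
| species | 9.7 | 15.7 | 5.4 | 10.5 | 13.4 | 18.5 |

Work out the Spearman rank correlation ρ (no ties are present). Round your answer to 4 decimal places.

Rank density: 5, 6, 2, 3, 4, 1
Rank species: 2, 5, 1, 3, 4, 6
d = rank(density) − rank(species): 3, 1, 1, 0, 0, -5; Σd² = 36
ρ = 1 − 6Σd² / [n(n²−1)] = 1 − 6×36 / (6×35) = 1 − 216/210 ≈ -0.0286

-0.0286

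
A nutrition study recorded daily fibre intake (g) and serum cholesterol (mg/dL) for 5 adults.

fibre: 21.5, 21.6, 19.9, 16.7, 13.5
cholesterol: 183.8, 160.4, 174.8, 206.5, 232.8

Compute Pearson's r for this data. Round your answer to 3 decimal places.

n = 5, Σx = 93.2, Σy = 958.3, Σx² = 1785.96, Σy² = 186903.73, Σxy = 17486.21
nΣxy − ΣxΣy = 87431.05 − 89313.56 = -1882.51
nΣx² − (Σx)² = 8929.8 − 8686.24 = 243.56; nΣy² − (Σy)² = 934518.65 − 918338.89 = 16179.76
r = -1882.51 / √(243.56 × 16179.76) = -1882.51 / 1985.1303 ≈ -0.948

-0.948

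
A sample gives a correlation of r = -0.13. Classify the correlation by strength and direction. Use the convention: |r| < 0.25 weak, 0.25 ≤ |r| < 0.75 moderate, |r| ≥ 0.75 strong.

r = -0.13 < 0 so the relationship is negative.
|r| = 0.13, which falls in the weak range.

weak negative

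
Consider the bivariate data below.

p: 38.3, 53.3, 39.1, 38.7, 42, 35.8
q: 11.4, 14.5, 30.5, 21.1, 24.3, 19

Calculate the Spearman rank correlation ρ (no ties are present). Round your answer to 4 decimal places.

Rank p: 2, 6, 4, 3, 5, 1
Rank q: 1, 2, 6, 4, 5, 3
d = rank(p) − rank(q): 1, 4, -2, -1, 0, -2; Σd² = 26
ρ = 1 − 6Σd² / [n(n²−1)] = 1 − 6×26 / (6×35) = 1 − 156/210 ≈ 0.2571

0.2571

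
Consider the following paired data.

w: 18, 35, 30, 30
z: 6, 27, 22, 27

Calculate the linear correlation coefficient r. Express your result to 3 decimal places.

0.957

n = 4, Σw = 113, Σz = 82, Σw² = 3349, Σz² = 1978, Σwz = 2523
nΣwz − ΣwΣz = 10092 − 9266 = 826
nΣw² − (Σw)² = 13396 − 12769 = 627; nΣz² − (Σz)² = 7912 − 6724 = 1188
r = 826 / √(627 × 1188) = 826 / 863.0620 ≈ 0.957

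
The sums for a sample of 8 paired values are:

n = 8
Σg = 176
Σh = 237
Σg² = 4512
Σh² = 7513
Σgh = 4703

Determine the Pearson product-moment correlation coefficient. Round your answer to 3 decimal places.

r = (nΣgh − ΣgΣh) / √[(nΣg² − (Σg)²)(nΣh² − (Σh)²)]
Numerator: 8×4703 − 176×237 = -4088
Denominator: √[(36096 − 30976)(60104 − 56169)] = √[5120 × 3935] = 4488.5632
r = -4088 / 4488.5632 ≈ -0.911

-0.911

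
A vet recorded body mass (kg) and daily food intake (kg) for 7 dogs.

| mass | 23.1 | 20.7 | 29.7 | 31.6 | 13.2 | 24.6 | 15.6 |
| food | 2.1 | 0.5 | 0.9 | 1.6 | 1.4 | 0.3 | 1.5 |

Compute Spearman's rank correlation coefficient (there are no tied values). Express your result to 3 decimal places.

Rank mass: 4, 3, 6, 7, 1, 5, 2
Rank food: 7, 2, 3, 6, 4, 1, 5
d = rank(mass) − rank(food): -3, 1, 3, 1, -3, 4, -3; Σd² = 54
ρ = 1 − 6Σd² / [n(n²−1)] = 1 − 6×54 / (7×48) = 1 − 324/336 ≈ 0.036

0.036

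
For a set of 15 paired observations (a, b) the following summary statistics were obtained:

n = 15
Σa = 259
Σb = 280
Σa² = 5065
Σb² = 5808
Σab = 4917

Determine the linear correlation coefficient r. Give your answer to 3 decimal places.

0.140

r = (nΣab − ΣaΣb) / √[(nΣa² − (Σa)²)(nΣb² − (Σb)²)]
Numerator: 15×4917 − 259×280 = 1235
Denominator: √[(75975 − 67081)(87120 − 78400)] = √[8894 × 8720] = 8806.5703
r = 1235 / 8806.5703 ≈ 0.140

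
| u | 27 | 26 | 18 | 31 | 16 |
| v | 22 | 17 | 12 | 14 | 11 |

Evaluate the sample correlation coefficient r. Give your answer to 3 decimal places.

n = 5, Σu = 118, Σv = 76, Σu² = 2946, Σv² = 1234, Σuv = 1862
nΣuv − ΣuΣv = 9310 − 8968 = 342
nΣu² − (Σu)² = 14730 − 13924 = 806; nΣv² − (Σv)² = 6170 − 5776 = 394
r = 342 / √(806 × 394) = 342 / 563.5282 ≈ 0.607

0.607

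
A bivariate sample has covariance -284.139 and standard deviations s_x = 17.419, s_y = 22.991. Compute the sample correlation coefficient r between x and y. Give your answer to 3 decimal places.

r = Cov(x,y) / (s_x · s_y) = -284.139 / (17.419 × 22.991)
  = -284.139 / 400.4802 ≈ -0.709

-0.709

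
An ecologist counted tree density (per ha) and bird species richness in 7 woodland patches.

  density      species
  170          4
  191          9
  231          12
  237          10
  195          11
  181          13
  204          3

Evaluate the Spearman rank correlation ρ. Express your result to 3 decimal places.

Rank density: 1, 3, 6, 7, 4, 2, 5
Rank species: 2, 3, 6, 4, 5, 7, 1
d = rank(density) − rank(species): -1, 0, 0, 3, -1, -5, 4; Σd² = 52
ρ = 1 − 6Σd² / [n(n²−1)] = 1 − 6×52 / (7×48) = 1 − 312/336 ≈ 0.071

0.071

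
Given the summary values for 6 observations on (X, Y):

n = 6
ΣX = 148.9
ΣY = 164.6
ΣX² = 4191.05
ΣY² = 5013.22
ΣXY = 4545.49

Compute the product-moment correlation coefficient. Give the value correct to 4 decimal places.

r = (nΣXY − ΣXΣY) / √[(nΣX² − (ΣX)²)(nΣY² − (ΣY)²)]
Numerator: 6×4545.49 − 148.9×164.6 = 2764
Denominator: √[(25146.3 − 22171.21)(30079.32 − 27093.16)] = √[2975.09 × 2986.16] = 2980.6199
r = 2764 / 2980.6199 ≈ 0.9273

0.9273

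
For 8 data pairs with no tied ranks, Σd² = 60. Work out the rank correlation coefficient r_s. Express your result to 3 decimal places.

ρ = 1 − 6Σd² / [n(n²−1)] = 1 − 6×60 / (8×63)
  = 1 − 360/504 = 1 − 0.7143 ≈ 0.286

0.286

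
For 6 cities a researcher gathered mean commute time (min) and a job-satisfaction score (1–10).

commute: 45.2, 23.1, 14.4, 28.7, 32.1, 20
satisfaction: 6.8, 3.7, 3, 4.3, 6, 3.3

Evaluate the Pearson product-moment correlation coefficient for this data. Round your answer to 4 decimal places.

0.9551

n = 6, Σx = 163.5, Σy = 27.1, Σx² = 5038.11, Σy² = 134.31, Σxy = 818.04
nΣxy − ΣxΣy = 4908.24 − 4430.85 = 477.39
nΣx² − (Σx)² = 30228.66 − 26732.25 = 3496.41; nΣy² − (Σy)² = 805.86 − 734.41 = 71.45
r = 477.39 / √(3496.41 × 71.45) = 477.39 / 499.8185 ≈ 0.9551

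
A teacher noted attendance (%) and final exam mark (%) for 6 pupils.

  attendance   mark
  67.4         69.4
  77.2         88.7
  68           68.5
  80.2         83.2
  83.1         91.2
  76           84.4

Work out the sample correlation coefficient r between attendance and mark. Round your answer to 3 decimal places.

0.935

n = 6, Σx = 451.9, Σy = 485.4, Σx² = 34240.25, Σy² = 39739.34, Σxy = 36848.96
nΣxy − ΣxΣy = 221093.76 − 219352.26 = 1741.5
nΣx² − (Σx)² = 205441.5 − 204213.61 = 1227.89; nΣy² − (Σy)² = 238436.04 − 235613.16 = 2822.88
r = 1741.5 / √(1227.89 × 2822.88) = 1741.5 / 1861.7696 ≈ 0.935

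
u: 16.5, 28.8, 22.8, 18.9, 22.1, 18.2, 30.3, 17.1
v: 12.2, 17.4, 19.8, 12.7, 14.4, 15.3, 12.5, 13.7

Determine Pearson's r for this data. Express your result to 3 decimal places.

0.273

n = 8, Σu = 174.7, Σv = 118, Σu² = 4008.89, Σv² = 1790.32, Σuv = 2603.61
nΣuv − ΣuΣv = 20828.88 − 20614.6 = 214.28
nΣu² − (Σu)² = 32071.12 − 30520.09 = 1551.03; nΣv² − (Σv)² = 14322.56 − 13924 = 398.56
r = 214.28 / √(1551.03 × 398.56) = 214.28 / 786.2433 ≈ 0.273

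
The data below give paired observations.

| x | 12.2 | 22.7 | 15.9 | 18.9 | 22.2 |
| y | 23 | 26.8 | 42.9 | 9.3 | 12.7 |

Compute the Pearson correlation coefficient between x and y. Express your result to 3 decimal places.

n = 5, Σx = 91.9, Σy = 114.7, Σx² = 1766.99, Σy² = 3335.43, Σxy = 2028.78
nΣxy − ΣxΣy = 10143.9 − 10540.93 = -397.03
nΣx² − (Σx)² = 8834.95 − 8445.61 = 389.34; nΣy² − (Σy)² = 16677.15 − 13156.09 = 3521.06
r = -397.03 / √(389.34 × 3521.06) = -397.03 / 1170.8499 ≈ -0.339

-0.339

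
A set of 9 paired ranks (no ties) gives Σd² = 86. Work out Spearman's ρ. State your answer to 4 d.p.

ρ = 1 − 6Σd² / [n(n²−1)] = 1 − 6×86 / (9×80)
  = 1 − 516/720 = 1 − 0.71667 ≈ 0.2833

0.2833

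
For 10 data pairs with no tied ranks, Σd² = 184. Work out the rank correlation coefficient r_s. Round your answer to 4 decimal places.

ρ = 1 − 6Σd² / [n(n²−1)] = 1 − 6×184 / (10×99)
  = 1 − 1104/990 = 1 − 1.11515 ≈ -0.1152

-0.1152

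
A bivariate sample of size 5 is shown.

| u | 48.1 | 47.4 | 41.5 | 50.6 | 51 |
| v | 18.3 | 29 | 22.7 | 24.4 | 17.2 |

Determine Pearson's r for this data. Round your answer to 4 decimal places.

-0.2311

n = 5, Σu = 238.6, Σv = 111.6, Σu² = 11443.98, Σv² = 2582.38, Σuv = 5308.72
nΣuv − ΣuΣv = 26543.6 − 26627.76 = -84.16
nΣu² − (Σu)² = 57219.9 − 56929.96 = 289.94; nΣv² − (Σv)² = 12911.9 − 12454.56 = 457.34
r = -84.16 / √(289.94 × 457.34) = -84.16 / 364.1444 ≈ -0.2311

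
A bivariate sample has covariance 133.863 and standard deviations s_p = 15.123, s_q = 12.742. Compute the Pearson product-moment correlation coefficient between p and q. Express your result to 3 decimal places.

0.695

r = Cov(p,q) / (s_p · s_q) = 133.863 / (15.123 × 12.742)
  = 133.863 / 192.6973 ≈ 0.695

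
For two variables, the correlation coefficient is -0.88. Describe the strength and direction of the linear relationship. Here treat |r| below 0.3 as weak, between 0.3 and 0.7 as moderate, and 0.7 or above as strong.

strong negative

r = -0.88 < 0 so the relationship is negative.
|r| = 0.88, which falls in the strong range.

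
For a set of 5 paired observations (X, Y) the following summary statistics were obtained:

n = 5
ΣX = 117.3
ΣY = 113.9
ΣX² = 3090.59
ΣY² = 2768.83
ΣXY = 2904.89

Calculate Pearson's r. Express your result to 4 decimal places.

r = (nΣXY − ΣXΣY) / √[(nΣX² − (ΣX)²)(nΣY² − (ΣY)²)]
Numerator: 5×2904.89 − 117.3×113.9 = 1163.98
Denominator: √[(15452.95 − 13759.29)(13844.15 − 12973.21)] = √[1693.66 × 870.94] = 1214.5272
r = 1163.98 / 1214.5272 ≈ 0.9584

0.9584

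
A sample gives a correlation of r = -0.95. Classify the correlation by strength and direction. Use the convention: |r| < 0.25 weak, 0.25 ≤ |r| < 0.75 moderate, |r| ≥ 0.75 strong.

strong negative

r = -0.95 < 0 so the relationship is negative.
|r| = 0.95, which falls in the strong range.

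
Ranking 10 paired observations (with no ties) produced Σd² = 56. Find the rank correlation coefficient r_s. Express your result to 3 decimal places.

0.661

ρ = 1 − 6Σd² / [n(n²−1)] = 1 − 6×56 / (10×99)
  = 1 − 336/990 = 1 − 0.3394 ≈ 0.661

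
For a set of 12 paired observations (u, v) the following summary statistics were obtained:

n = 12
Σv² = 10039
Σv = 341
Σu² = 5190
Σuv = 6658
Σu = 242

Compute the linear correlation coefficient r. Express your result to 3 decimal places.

-0.666

r = (nΣuv − ΣuΣv) / √[(nΣu² − (Σu)²)(nΣv² − (Σv)²)]
Numerator: 12×6658 − 242×341 = -2626
Denominator: √[(62280 − 58564)(120468 − 116281)] = √[3716 × 4187] = 3944.4761
r = -2626 / 3944.4761 ≈ -0.666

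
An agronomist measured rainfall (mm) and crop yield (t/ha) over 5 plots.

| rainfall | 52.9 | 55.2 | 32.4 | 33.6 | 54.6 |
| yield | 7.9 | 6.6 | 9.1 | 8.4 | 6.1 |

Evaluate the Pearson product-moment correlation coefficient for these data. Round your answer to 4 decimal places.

n = 5, Σx = 228.7, Σy = 38.1, Σx² = 11005.33, Σy² = 296.55, Σxy = 1692.37
nΣxy − ΣxΣy = 8461.85 − 8713.47 = -251.62
nΣx² − (Σx)² = 55026.65 − 52303.69 = 2722.96; nΣy² − (Σy)² = 1482.75 − 1451.61 = 31.14
r = -251.62 / √(2722.96 × 31.14) = -251.62 / 291.1923 ≈ -0.8641

-0.8641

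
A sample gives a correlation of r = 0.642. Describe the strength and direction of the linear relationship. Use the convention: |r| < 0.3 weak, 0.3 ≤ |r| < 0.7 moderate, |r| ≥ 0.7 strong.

moderate positive

r = 0.642 > 0 so the relationship is positive.
|r| = 0.642, which falls in the moderate range.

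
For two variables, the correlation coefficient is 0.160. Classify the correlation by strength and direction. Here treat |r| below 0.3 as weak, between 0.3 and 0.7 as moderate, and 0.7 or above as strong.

weak positive

r = 0.160 > 0 so the relationship is positive.
|r| = 0.160, which falls in the weak range.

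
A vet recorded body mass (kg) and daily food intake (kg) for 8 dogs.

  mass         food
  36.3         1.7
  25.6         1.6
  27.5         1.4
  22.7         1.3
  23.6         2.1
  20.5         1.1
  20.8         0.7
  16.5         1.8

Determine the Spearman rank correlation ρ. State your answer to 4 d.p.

Rank mass: 8, 6, 7, 4, 5, 2, 3, 1
Rank food: 6, 5, 4, 3, 8, 2, 1, 7
d = rank(mass) − rank(food): 2, 1, 3, 1, -3, 0, 2, -6; Σd² = 64
ρ = 1 − 6Σd² / [n(n²−1)] = 1 − 6×64 / (8×63) = 1 − 384/504 ≈ 0.2381

0.2381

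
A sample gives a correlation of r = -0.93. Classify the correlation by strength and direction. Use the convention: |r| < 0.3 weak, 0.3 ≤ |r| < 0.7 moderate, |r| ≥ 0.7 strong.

strong negative

r = -0.93 < 0 so the relationship is negative.
|r| = 0.93, which falls in the strong range.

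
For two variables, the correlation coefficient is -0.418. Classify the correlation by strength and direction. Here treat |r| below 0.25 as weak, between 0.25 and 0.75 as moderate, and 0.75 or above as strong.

moderate negative

r = -0.418 < 0 so the relationship is negative.
|r| = 0.418, which falls in the moderate range.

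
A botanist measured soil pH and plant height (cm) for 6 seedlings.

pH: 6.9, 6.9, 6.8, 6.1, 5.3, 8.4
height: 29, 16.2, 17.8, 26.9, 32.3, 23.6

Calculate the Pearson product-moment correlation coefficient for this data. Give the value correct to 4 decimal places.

-0.4682

n = 6, Σx = 40.4, Σy = 145.8, Σx² = 277.32, Σy² = 3744.14, Σxy = 966.44
nΣxy − ΣxΣy = 5798.64 − 5890.32 = -91.68
nΣx² − (Σx)² = 1663.92 − 1632.16 = 31.76; nΣy² − (Σy)² = 22464.84 − 21257.64 = 1207.2
r = -91.68 / √(31.76 × 1207.2) = -91.68 / 195.8077 ≈ -0.4682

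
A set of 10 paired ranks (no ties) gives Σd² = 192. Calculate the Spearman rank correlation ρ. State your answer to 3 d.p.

ρ = 1 − 6Σd² / [n(n²−1)] = 1 − 6×192 / (10×99)
  = 1 − 1152/990 = 1 − 1.1636 ≈ -0.164

-0.164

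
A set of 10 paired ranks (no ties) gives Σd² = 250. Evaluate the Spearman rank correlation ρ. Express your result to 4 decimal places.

ρ = 1 − 6Σd² / [n(n²−1)] = 1 − 6×250 / (10×99)
  = 1 − 1500/990 = 1 − 1.51515 ≈ -0.5152

-0.5152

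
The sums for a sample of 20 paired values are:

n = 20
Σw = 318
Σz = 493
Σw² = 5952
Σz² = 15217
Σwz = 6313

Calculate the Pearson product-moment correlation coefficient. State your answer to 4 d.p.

r = (nΣwz − ΣwΣz) / √[(nΣw² − (Σw)²)(nΣz² − (Σz)²)]
Numerator: 20×6313 − 318×493 = -30514
Denominator: √[(119040 − 101124)(304340 − 243049)] = √[17916 × 61291] = 33137.4344
r = -30514 / 33137.4344 ≈ -0.9208

-0.9208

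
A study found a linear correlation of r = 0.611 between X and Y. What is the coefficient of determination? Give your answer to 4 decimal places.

r² = (0.611)² = 0.3733

0.3733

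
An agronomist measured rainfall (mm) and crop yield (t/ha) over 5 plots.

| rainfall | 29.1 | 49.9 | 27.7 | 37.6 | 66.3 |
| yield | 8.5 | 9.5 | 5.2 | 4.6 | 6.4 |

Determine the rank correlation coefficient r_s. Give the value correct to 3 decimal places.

0.300

Rank rainfall: 2, 4, 1, 3, 5
Rank yield: 4, 5, 2, 1, 3
d = rank(rainfall) − rank(yield): -2, -1, -1, 2, 2; Σd² = 14
ρ = 1 − 6Σd² / [n(n²−1)] = 1 − 6×14 / (5×24) = 1 − 84/120 ≈ 0.300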